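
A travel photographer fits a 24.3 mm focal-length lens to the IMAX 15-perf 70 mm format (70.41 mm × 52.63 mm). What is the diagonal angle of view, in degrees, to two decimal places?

122.13°

Sensor diagonal = √(70.41² + 52.63²) = √7727.4850 ≈ 87.9061 mm.
Angle of view α = 2·arctan(d/2f) with d = 87.9061 mm and f = 24.3 mm.
d/2f = 1.80877; arctan(1.80877) ≈ 61.0634°, so α ≈ 122.1269°.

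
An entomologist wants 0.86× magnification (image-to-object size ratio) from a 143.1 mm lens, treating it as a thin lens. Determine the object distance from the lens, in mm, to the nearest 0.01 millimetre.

With m = dᵢ/dₒ and 1/f = 1/dₒ + 1/dᵢ, substituting dᵢ = m·dₒ gives 1/f = (1 + 1/m)/dₒ, hence dₒ = f·(1 + 1/m).
dₒ = 143.1 × (1 + 1/0.86) = 143.1 × 2.16279 ≈ 309.495 mm.

309.50 mm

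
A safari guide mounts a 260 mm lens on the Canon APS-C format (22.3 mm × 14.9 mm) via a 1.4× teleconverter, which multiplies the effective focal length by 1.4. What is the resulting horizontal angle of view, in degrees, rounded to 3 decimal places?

Effective focal length f = 260 × 1.4 = 364 mm.
α = 2·arctan(22.3 / (2 × 364)) = 2·arctan(0.03063) ≈ 3.5091°.

3.509°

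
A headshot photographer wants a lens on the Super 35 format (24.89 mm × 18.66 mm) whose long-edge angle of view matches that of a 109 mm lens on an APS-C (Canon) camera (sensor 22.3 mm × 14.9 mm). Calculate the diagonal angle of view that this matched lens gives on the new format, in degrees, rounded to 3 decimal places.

14.571°

Equal long-edge AOV ⇒ f₂ = f₁ · 24.89/22.3 = 109 × 1.11614 ≈ 121.6596 mm.
Sensor diagonal = √(24.89² + 18.66²) = √967.7077 ≈ 31.1080 mm.
Diagonal AOV on the new format = 2·arctan(31.1080 / (2 × 121.6596)) = 2·arctan(0.12785) ≈ 14.5713°.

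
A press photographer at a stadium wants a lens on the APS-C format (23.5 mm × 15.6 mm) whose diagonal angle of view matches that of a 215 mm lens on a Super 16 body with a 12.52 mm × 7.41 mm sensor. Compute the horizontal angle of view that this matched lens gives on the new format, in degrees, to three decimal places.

3.229°

Sensor diagonal = √(12.52² + 7.41²) = √211.6585 ≈ 14.5485 mm.
Sensor diagonal = √(23.5² + 15.6²) = √795.6100 ≈ 28.2066 mm.
Equal diagonal AOV ⇒ f₂ = f₁ · 28.2066/14.5485 = 215 × 1.93880 ≈ 416.8413 mm.
Horizontal AOV on the new format = 2·arctan(23.5 / (2 × 416.8413)) = 2·arctan(0.02819) ≈ 3.2293°.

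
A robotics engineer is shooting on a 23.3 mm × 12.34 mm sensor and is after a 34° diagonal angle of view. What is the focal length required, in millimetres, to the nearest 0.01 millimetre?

Sensor diagonal = √(23.3² + 12.34²) = √695.1656 ≈ 26.3660 mm.
From α = 2·arctan(d/2f) we get f = d / (2·tan(α/2)).
With d = 26.3660 mm and α/2 = 17°, tan(α/2) ≈ 0.30573, so f ≈ 26.3660 / 0.61146 ≈ 43.1196 mm.

43.12 mm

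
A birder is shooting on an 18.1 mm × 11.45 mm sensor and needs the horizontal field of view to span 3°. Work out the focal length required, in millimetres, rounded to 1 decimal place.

345.6 mm

From α = 2·arctan(w/2f) we get f = w / (2·tan(α/2)).
With w = 18.1 mm and α/2 = 1.5°, tan(α/2) ≈ 0.02619, so f ≈ 18.1 / 0.05237 ≈ 345.6056 mm.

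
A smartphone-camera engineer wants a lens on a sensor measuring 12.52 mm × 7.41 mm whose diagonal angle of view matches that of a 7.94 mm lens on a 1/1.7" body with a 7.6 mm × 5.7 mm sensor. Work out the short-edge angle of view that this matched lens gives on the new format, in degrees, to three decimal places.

Sensor diagonal = √(7.6² + 5.7²) = √90.2500 ≈ 9.5000 mm.
Sensor diagonal = √(12.52² + 7.41²) = √211.6585 ≈ 14.5485 mm.
Equal diagonal AOV ⇒ f₂ = f₁ · 14.5485/9.5000 = 7.94 × 1.53142 ≈ 12.1595 mm.
Short-edge AOV on the new format = 2·arctan(7.41 / (2 × 12.1595)) = 2·arctan(0.30470) ≈ 33.8920°.

33.892°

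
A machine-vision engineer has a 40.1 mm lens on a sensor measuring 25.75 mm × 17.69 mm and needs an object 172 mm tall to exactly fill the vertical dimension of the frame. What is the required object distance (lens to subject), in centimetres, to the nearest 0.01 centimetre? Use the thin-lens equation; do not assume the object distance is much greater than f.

Magnification m = h/W = dᵢ/dₒ; combined with 1/f = 1/dₒ + 1/dᵢ this gives dₒ = f·(1 + W/h).
dₒ = 40.1 mm × (1 + 172/17.69) = 40.1 × 10.7230 ≈ 429.993 mm = 42.9993 cm.

43.00 cm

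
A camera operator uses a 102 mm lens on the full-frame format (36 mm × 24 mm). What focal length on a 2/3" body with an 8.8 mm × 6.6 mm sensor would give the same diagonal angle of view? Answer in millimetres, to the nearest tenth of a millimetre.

Sensor diagonal = √(36² + 24²) = √1872.0000 ≈ 43.2666 mm.
Sensor diagonal = √(8.8² + 6.6²) = √121.0000 ≈ 11.0000 mm.
Equal angle of view means equal diagonal/f ratio, so f₂ = f₁ · (diagonal₂/diagonal₁) = 102 × 11.0000/43.2666.
f₂ = 102 × 0.25424 ≈ 25.932 mm.

25.9 mm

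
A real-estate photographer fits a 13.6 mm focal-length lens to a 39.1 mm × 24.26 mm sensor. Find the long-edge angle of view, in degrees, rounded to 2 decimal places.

Angle of view α = 2·arctan(w/2f) with w = 39.1 mm and f = 13.6 mm.
w/2f = 1.43750; arctan(1.43750) ≈ 55.1755°, so α ≈ 110.3510°.

110.35°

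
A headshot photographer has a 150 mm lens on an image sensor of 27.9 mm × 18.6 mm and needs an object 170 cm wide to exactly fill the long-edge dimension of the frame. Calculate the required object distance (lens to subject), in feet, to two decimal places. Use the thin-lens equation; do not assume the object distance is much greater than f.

W: 170 cm = 1700 mm.
Magnification m = w/W = dᵢ/dₒ; combined with 1/f = 1/dₒ + 1/dᵢ this gives dₒ = f·(1 + W/w).
dₒ = 150 mm × (1 + 1700/27.9) = 150 × 61.9319 ≈ 9289.785 mm = 9289.785/304.8 ft = 30.4783 ft.

30.48 ft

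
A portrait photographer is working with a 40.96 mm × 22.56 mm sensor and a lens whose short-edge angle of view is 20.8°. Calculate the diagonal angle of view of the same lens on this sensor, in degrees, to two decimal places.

From the short-edge AOV: f = 22.56 / (2·tan(10.4°)) = 22.56 / 0.36707 ≈ 61.4599 mm.
Sensor diagonal = √(40.96² + 22.56²) = √2186.6752 ≈ 46.7619 mm.
Diagonal AOV = 2·arctan(46.7619 / (2 × 61.4599)) = 2·arctan(0.38043) ≈ 41.6562°.

41.66°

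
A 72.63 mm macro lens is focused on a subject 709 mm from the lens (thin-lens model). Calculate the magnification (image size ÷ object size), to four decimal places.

Thin lens: 1/f = 1/dₒ + 1/dᵢ → 1/dᵢ = 1/72.63 − 1/709 = 0.0123580 mm⁻¹, so dᵢ ≈ 80.9194 mm.
Magnification m = dᵢ/dₒ = 80.9194/709 ≈ 0.11413.

0.1141×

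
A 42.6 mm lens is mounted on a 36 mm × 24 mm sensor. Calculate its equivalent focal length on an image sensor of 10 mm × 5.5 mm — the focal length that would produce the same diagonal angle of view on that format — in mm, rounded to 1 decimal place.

11.2 mm

Sensor diagonal = √(36² + 24²) = √1872.0000 ≈ 43.2666 mm.
Sensor diagonal = √(10² + 5.5²) = √130.2500 ≈ 11.4127 mm.
Equal angle of view means equal diagonal/f ratio, so f₂ = f₁ · (diagonal₂/diagonal₁) = 42.6 × 11.4127/43.2666.
f₂ = 42.6 × 0.26378 ≈ 11.237 mm.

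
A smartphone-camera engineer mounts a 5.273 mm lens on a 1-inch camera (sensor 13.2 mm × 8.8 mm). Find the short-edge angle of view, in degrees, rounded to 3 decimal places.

Angle of view α = 2·arctan(h/2f) with h = 8.8 mm and f = 5.273 mm.
h/2f = 0.83444; arctan(0.83444) ≈ 39.8430°, so α ≈ 79.6859°.

79.686°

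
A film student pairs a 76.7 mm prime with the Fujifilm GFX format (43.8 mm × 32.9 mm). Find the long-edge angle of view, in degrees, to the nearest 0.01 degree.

Angle of view α = 2·arctan(w/2f) with w = 43.8 mm and f = 76.7 mm.
w/2f = 0.28553; arctan(0.28553) ≈ 15.9355°, so α ≈ 31.8711°.

31.87°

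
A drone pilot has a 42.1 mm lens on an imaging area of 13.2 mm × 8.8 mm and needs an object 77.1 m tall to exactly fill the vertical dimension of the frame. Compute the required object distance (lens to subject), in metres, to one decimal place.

W: 77.1 m = 77100 mm.
Magnification m = h/W = dᵢ/dₒ; combined with 1/f = 1/dₒ + 1/dᵢ this gives dₒ = f·(1 + W/h).
dₒ = 42.1 mm × (1 + 77100/8.8) = 42.1 × 8762.3636 ≈ 368895.509 mm = 368.896 m.

368.9 m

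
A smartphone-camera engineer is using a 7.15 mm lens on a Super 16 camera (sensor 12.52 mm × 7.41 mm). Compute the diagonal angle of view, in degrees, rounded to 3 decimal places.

90.987°

Sensor diagonal = √(12.52² + 7.41²) = √211.6585 ≈ 14.5485 mm.
Angle of view α = 2·arctan(d/2f) with d = 14.5485 mm and f = 7.15 mm.
d/2f = 1.01738; arctan(1.01738) ≈ 45.4935°, so α ≈ 90.9870°.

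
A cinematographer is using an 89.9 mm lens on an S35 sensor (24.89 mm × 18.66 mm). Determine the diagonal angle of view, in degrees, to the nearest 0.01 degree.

Sensor diagonal = √(24.89² + 18.66²) = √967.7077 ≈ 31.1080 mm.
Angle of view α = 2·arctan(d/2f) with d = 31.1080 mm and f = 89.9 mm.
d/2f = 0.17301; arctan(0.17301) ≈ 9.8158°, so α ≈ 19.6317°.

19.63°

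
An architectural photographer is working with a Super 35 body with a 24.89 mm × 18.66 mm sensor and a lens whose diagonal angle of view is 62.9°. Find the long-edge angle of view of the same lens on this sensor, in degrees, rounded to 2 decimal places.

Sensor diagonal = √(24.89² + 18.66²) = √967.7077 ≈ 31.1080 mm.
From the diagonal AOV: f = 31.1080 / (2·tan(31.45°)) = 31.1080 / 1.22320 ≈ 25.4316 mm.
Long-edge AOV = 2·arctan(24.89 / (2 × 25.4316)) = 2·arctan(0.48935) ≈ 52.1498°.

52.15°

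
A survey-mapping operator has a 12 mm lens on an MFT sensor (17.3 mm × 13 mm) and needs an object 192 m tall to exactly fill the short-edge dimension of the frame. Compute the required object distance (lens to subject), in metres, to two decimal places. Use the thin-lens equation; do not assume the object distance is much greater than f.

W: 192 m = 192000 mm.
Magnification m = h/W = dᵢ/dₒ; combined with 1/f = 1/dₒ + 1/dᵢ this gives dₒ = f·(1 + W/h).
dₒ = 12 mm × (1 + 192000/13) = 12 × 14770.2308 ≈ 177242.769 mm = 177.243 m.

177.24 m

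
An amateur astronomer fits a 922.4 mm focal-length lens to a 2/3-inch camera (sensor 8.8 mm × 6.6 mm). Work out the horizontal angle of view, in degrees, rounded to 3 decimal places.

Angle of view α = 2·arctan(w/2f) with w = 8.8 mm and f = 922.4 mm.
w/2f = 0.00477; arctan(0.00477) ≈ 0.2733°, so α ≈ 0.5466°.

0.547°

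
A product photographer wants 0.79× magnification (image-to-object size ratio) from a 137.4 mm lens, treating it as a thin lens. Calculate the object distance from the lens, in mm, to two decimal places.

With m = dᵢ/dₒ and 1/f = 1/dₒ + 1/dᵢ, substituting dᵢ = m·dₒ gives 1/f = (1 + 1/m)/dₒ, hence dₒ = f·(1 + 1/m).
dₒ = 137.4 × (1 + 1/0.79) = 137.4 × 2.26582 ≈ 311.324 mm.

311.32 mm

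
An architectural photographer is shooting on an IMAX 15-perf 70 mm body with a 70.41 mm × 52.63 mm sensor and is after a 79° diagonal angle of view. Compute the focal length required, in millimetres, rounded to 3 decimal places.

53.319 mm

Sensor diagonal = √(70.41² + 52.63²) = √7727.4850 ≈ 87.9061 mm.
From α = 2·arctan(d/2f) we get f = d / (2·tan(α/2)).
With d = 87.9061 mm and α/2 = 39.5°, tan(α/2) ≈ 0.82434, so f ≈ 87.9061 / 1.64867 ≈ 53.3193 mm.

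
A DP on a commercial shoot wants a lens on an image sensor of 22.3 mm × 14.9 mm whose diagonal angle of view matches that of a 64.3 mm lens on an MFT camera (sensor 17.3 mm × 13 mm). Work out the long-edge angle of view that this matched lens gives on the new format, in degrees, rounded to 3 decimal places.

15.930°

Sensor diagonal = √(17.3² + 13²) = √468.2900 ≈ 21.6400 mm.
Sensor diagonal = √(22.3² + 14.9²) = √719.3000 ≈ 26.8198 mm.
Equal diagonal AOV ⇒ f₂ = f₁ · 26.8198/21.6400 = 64.3 × 1.23936 ≈ 79.6909 mm.
Long-edge AOV on the new format = 2·arctan(22.3 / (2 × 79.6909)) = 2·arctan(0.13992) ≈ 15.9297°.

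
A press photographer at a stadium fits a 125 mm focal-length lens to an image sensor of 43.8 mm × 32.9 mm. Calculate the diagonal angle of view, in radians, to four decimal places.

0.4314 rad

Sensor diagonal = √(43.8² + 32.9²) = √3000.8500 ≈ 54.7800 mm.
Angle of view α = 2·arctan(d/2f) with d = 54.7800 mm and f = 125 mm.
d/2f = 0.21912; arctan(0.21912) ≈ 0.2157 rad, so α ≈ 0.4314 rad.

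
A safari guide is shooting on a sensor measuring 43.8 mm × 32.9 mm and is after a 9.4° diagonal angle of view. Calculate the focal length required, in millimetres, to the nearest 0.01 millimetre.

333.15 mm

Sensor diagonal = √(43.8² + 32.9²) = √3000.8500 ≈ 54.7800 mm.
From α = 2·arctan(d/2f) we get f = d / (2·tan(α/2)).
With d = 54.7800 mm and α/2 = 4.7°, tan(α/2) ≈ 0.08221, so f ≈ 54.7800 / 0.16443 ≈ 333.1511 mm.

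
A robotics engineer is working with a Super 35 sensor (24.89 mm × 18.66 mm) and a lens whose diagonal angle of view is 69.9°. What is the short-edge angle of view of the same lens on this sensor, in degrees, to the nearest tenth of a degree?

Sensor diagonal = √(24.89² + 18.66²) = √967.7077 ≈ 31.1080 mm.
From the diagonal AOV: f = 31.1080 / (2·tan(34.95°)) = 31.1080 / 1.39782 ≈ 22.2547 mm.
Short-edge AOV = 2·arctan(18.66 / (2 × 22.2547)) = 2·arctan(0.41924) ≈ 45.4905°.

45.5°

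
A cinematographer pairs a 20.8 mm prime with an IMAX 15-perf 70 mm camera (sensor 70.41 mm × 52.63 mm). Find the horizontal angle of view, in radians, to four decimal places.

Angle of view α = 2·arctan(w/2f) with w = 70.41 mm and f = 20.8 mm.
w/2f = 1.69255; arctan(1.69255) ≈ 1.0372 rad, so α ≈ 2.0743 rad.

2.0743 rad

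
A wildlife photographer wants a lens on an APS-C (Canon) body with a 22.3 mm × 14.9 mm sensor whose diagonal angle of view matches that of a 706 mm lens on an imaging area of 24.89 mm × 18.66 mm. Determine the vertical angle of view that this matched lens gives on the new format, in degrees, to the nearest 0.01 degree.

1.40°

Sensor diagonal = √(24.89² + 18.66²) = √967.7077 ≈ 31.1080 mm.
Sensor diagonal = √(22.3² + 14.9²) = √719.3000 ≈ 26.8198 mm.
Equal diagonal AOV ⇒ f₂ = f₁ · 26.8198/31.1080 = 706 × 0.86215 ≈ 608.6780 mm.
Vertical AOV on the new format = 2·arctan(14.9 / (2 × 608.6780)) = 2·arctan(0.01224) ≈ 1.4025°.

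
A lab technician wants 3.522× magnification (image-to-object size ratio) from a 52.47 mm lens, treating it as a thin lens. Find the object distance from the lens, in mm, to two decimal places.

With m = dᵢ/dₒ and 1/f = 1/dₒ + 1/dᵢ, substituting dᵢ = m·dₒ gives 1/f = (1 + 1/m)/dₒ, hence dₒ = f·(1 + 1/m).
dₒ = 52.47 × (1 + 1/3.522) = 52.47 × 1.28393 ≈ 67.368 mm.

67.37 mm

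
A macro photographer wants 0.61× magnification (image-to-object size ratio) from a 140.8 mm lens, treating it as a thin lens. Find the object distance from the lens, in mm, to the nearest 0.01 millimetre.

371.62 mm

With m = dᵢ/dₒ and 1/f = 1/dₒ + 1/dᵢ, substituting dᵢ = m·dₒ gives 1/f = (1 + 1/m)/dₒ, hence dₒ = f·(1 + 1/m).
dₒ = 140.8 × (1 + 1/0.61) = 140.8 × 2.63934 ≈ 371.620 mm.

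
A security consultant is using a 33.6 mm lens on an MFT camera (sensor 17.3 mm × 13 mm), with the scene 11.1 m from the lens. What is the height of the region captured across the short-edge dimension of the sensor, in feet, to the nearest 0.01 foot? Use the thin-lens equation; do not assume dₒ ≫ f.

dₒ: 11.1 m = 11100 mm.
Similar triangles through the lens centre give W/dₒ = h/dᵢ; with 1/f = 1/dₒ + 1/dᵢ this gives W = h·(dₒ − f)/f.
W = 13 mm × (11100 − 33.6) / 33.6 = 13 × 329.3571 ≈ 4281.643 mm = 4281.643/304.8 ft = 14.0474 ft.

14.05 ft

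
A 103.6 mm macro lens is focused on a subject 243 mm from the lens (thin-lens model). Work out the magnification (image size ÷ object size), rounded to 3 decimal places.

0.743×

Thin lens: 1/f = 1/dₒ + 1/dᵢ → 1/dᵢ = 1/103.6 − 1/243 = 0.0055373 mm⁻¹, so dᵢ ≈ 180.5940 mm.
Magnification m = dᵢ/dₒ = 180.5940/243 ≈ 0.74319.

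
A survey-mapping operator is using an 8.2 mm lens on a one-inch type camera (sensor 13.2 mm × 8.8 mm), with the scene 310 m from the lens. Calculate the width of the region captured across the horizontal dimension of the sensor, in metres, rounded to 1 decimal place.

499.0 m

dₒ: 310 m = 310000 mm.
Similar triangles through the lens centre give W/dₒ = w/dᵢ; with 1/f = 1/dₒ + 1/dᵢ this gives W = w·(dₒ − f)/f.
W = 13.2 mm × (310000 − 8.2) / 8.2 = 13.2 × 37803.8780 ≈ 499011.190 mm = 499.011 m.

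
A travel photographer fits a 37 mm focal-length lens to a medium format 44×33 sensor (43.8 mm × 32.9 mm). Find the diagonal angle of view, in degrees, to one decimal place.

Sensor diagonal = √(43.8² + 32.9²) = √3000.8500 ≈ 54.7800 mm.
Angle of view α = 2·arctan(d/2f) with d = 54.7800 mm and f = 37 mm.
d/2f = 0.74027; arctan(0.74027) ≈ 36.5115°, so α ≈ 73.0229°.

73.0°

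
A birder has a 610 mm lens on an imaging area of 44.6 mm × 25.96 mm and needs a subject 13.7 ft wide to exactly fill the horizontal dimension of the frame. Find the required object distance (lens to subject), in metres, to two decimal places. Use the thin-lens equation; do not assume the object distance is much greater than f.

W: 13.7 ft × 304.8 mm/ft = 4175.76 mm.
Magnification m = w/W = dᵢ/dₒ; combined with 1/f = 1/dₒ + 1/dᵢ this gives dₒ = f·(1 + W/w).
dₒ = 610 mm × (1 + 4175.76/44.6) = 610 × 94.6269 ≈ 57722.411 mm = 57.7224 m.

57.72 m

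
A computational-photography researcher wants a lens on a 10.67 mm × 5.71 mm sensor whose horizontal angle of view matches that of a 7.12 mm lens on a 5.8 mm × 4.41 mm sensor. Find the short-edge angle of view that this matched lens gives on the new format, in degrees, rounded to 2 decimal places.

Equal horizontal AOV ⇒ f₂ = f₁ · 10.67/5.8 = 7.12 × 1.83966 ≈ 13.0983 mm.
Short-edge AOV on the new format = 2·arctan(5.71 / (2 × 13.0983)) = 2·arctan(0.21797) ≈ 24.5925°.

24.59°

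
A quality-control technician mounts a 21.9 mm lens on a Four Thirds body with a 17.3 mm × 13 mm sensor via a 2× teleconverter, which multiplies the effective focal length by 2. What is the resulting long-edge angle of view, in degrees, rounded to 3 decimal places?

Effective focal length f = 21.9 × 2 = 43.8 mm.
α = 2·arctan(17.3 / (2 × 43.8)) = 2·arctan(0.19749) ≈ 22.3430°.

22.343°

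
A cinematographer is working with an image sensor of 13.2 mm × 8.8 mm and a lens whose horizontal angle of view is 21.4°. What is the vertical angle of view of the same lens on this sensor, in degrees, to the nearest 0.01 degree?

From the horizontal AOV: f = 13.2 / (2·tan(10.7°)) = 13.2 / 0.37790 ≈ 34.9295 mm.
Vertical AOV = 2·arctan(8.8 / (2 × 34.9295)) = 2·arctan(0.12597) ≈ 14.3592°.

14.36°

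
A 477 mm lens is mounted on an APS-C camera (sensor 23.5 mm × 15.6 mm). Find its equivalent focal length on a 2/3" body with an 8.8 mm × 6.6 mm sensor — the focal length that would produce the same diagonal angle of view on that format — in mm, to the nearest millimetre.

186 mm

Sensor diagonal = √(23.5² + 15.6²) = √795.6100 ≈ 28.2066 mm.
Sensor diagonal = √(8.8² + 6.6²) = √121.0000 ≈ 11.0000 mm.
Equal angle of view means equal diagonal/f ratio, so f₂ = f₁ · (diagonal₂/diagonal₁) = 477 × 11.0000/28.2066.
f₂ = 477 × 0.38998 ≈ 186.021 mm.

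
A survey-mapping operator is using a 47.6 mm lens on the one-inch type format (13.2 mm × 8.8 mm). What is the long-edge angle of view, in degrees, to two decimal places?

15.79°

Angle of view α = 2·arctan(w/2f) with w = 13.2 mm and f = 47.6 mm.
w/2f = 0.13866; arctan(0.13866) ≈ 7.8940°, so α ≈ 15.7881°.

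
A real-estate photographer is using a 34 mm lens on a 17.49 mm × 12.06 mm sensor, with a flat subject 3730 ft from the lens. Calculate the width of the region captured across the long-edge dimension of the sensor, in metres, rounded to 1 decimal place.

584.8 m

dₒ: 3730 ft × 304.8 mm/ft = 1136903.96 mm.
Similar triangles through the lens centre give W/dₒ = w/dᵢ; with 1/f = 1/dₒ + 1/dᵢ this gives W = w·(dₒ − f)/f.
W = 17.49 mm × (1.1369e+06 − 34) / 34 = 17.49 × 33437.3519 ≈ 584819.284 mm = 584.819 m.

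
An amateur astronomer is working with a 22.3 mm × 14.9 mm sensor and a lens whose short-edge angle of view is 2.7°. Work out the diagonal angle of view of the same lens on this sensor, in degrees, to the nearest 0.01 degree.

4.86°

From the short-edge AOV: f = 14.9 / (2·tan(1.35°)) = 14.9 / 0.04713 ≈ 316.1293 mm.
Sensor diagonal = √(22.3² + 14.9²) = √719.3000 ≈ 26.8198 mm.
Diagonal AOV = 2·arctan(26.8198 / (2 × 316.1293)) = 2·arctan(0.04242) ≈ 4.8579°.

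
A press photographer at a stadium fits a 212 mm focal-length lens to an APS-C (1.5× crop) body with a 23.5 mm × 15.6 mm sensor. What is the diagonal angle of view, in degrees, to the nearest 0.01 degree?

Sensor diagonal = √(23.5² + 15.6²) = √795.6100 ≈ 28.2066 mm.
Angle of view α = 2·arctan(d/2f) with d = 28.2066 mm and f = 212 mm.
d/2f = 0.06652; arctan(0.06652) ≈ 3.8060°, so α ≈ 7.6120°.

7.61°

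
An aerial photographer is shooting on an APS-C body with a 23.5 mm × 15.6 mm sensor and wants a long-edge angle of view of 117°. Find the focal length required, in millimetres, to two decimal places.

7.20 mm

From α = 2·arctan(w/2f) we get f = w / (2·tan(α/2)).
With w = 23.5 mm and α/2 = 58.5°, tan(α/2) ≈ 1.63185, so f ≈ 23.5 / 3.26370 ≈ 7.2004 mm.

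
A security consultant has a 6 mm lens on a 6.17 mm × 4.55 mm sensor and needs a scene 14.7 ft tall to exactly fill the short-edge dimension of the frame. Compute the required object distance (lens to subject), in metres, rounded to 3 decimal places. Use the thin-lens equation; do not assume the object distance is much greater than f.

5.914 m

W: 14.7 ft × 304.8 mm/ft = 4480.56 mm.
Magnification m = h/W = dᵢ/dₒ; combined with 1/f = 1/dₒ + 1/dᵢ this gives dₒ = f·(1 + W/h).
dₒ = 6 mm × (1 + 4480.56/4.55) = 6 × 985.7384 ≈ 5914.431 mm = 5.91443 m.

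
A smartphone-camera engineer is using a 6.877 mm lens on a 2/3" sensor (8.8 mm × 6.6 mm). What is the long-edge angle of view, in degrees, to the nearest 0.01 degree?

Angle of view α = 2·arctan(w/2f) with w = 8.8 mm and f = 6.877 mm.
w/2f = 0.63981; arctan(0.63981) ≈ 32.6117°, so α ≈ 65.2234°.

65.22°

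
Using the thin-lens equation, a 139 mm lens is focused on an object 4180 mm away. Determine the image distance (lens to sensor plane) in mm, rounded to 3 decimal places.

1/dᵢ = 1/f − 1/dₒ = 1/139 − 1/4180 = 0.0069550 mm⁻¹.
dᵢ = 1/0.0069550 ≈ 143.7812 mm.

143.781 mm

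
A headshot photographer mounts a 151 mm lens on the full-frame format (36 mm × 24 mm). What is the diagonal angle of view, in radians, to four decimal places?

0.2846 rad

Sensor diagonal = √(36² + 24²) = √1872.0000 ≈ 43.2666 mm.
Angle of view α = 2·arctan(d/2f) with d = 43.2666 mm and f = 151 mm.
d/2f = 0.14327; arctan(0.14327) ≈ 0.1423 rad, so α ≈ 0.2846 rad.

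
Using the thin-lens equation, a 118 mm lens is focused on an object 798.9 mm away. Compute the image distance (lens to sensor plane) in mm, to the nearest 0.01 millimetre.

138.45 mm

1/dᵢ = 1/f − 1/dₒ = 1/118 − 1/798.9 = 0.0072229 mm⁻¹.
dᵢ = 1/0.0072229 ≈ 138.4494 mm.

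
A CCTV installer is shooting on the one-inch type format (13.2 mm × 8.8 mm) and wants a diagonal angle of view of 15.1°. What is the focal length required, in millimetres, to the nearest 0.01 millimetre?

59.85 mm

Sensor diagonal = √(13.2² + 8.8²) = √251.6800 ≈ 15.8644 mm.
From α = 2·arctan(d/2f) we get f = d / (2·tan(α/2)).
With d = 15.8644 mm and α/2 = 7.55°, tan(α/2) ≈ 0.13254, so f ≈ 15.8644 / 0.26508 ≈ 59.8475 mm.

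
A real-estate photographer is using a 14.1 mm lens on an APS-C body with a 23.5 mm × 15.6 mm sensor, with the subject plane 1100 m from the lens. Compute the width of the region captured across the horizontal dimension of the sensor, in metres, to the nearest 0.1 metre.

1833.3 m

dₒ: 1100 m = 1.1e+06 mm.
Similar triangles through the lens centre give W/dₒ = w/dᵢ; with 1/f = 1/dₒ + 1/dᵢ this gives W = w·(dₒ − f)/f.
W = 23.5 mm × (1.1e+06 − 14.1) / 14.1 = 23.5 × 78013.1844 ≈ 1833309.833 mm = 1833.31 m.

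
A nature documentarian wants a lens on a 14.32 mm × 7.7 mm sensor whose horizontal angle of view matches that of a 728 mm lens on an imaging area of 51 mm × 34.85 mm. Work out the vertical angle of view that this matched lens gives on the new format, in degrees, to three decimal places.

Equal horizontal AOV ⇒ f₂ = f₁ · 14.32/51 = 728 × 0.28078 ≈ 204.4110 mm.
Vertical AOV on the new format = 2·arctan(7.7 / (2 × 204.4110)) = 2·arctan(0.01883) ≈ 2.1580°.

2.158°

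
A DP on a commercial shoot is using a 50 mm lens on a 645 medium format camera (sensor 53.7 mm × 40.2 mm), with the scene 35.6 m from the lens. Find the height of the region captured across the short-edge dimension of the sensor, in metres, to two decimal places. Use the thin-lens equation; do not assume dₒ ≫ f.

dₒ: 35.6 m = 35600 mm.
Similar triangles through the lens centre give W/dₒ = h/dᵢ; with 1/f = 1/dₒ + 1/dᵢ this gives W = h·(dₒ − f)/f.
W = 40.2 mm × (35600 − 50) / 50 = 40.2 × 711.0000 ≈ 28582.200 mm = 28.5822 m.

28.58 m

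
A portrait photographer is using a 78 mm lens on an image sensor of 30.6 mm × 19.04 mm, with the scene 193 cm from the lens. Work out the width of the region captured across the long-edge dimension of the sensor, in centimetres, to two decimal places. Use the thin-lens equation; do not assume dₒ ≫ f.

dₒ: 193 cm = 1930 mm.
Similar triangles through the lens centre give W/dₒ = w/dᵢ; with 1/f = 1/dₒ + 1/dᵢ this gives W = w·(dₒ − f)/f.
W = 30.6 mm × (1930 − 78) / 78 = 30.6 × 23.7436 ≈ 726.554 mm = 72.6554 cm.

72.66 cm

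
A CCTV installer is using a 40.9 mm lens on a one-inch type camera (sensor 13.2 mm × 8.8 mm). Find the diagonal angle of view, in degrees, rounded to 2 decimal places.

21.95°

Sensor diagonal = √(13.2² + 8.8²) = √251.6800 ≈ 15.8644 mm.
Angle of view α = 2·arctan(d/2f) with d = 15.8644 mm and f = 40.9 mm.
d/2f = 0.19394; arctan(0.19394) ≈ 10.9758°, so α ≈ 21.9516°.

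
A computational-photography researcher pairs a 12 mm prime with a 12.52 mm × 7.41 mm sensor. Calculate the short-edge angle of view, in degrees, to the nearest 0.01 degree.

Angle of view α = 2·arctan(h/2f) with h = 7.41 mm and f = 12 mm.
h/2f = 0.30875; arctan(0.30875) ≈ 17.1581°, so α ≈ 34.3161°.

34.32°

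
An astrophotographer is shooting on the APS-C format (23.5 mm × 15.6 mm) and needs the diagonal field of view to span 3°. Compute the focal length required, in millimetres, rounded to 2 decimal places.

538.58 mm

Sensor diagonal = √(23.5² + 15.6²) = √795.6100 ≈ 28.2066 mm.
From α = 2·arctan(d/2f) we get f = d / (2·tan(α/2)).
With d = 28.2066 mm and α/2 = 1.5°, tan(α/2) ≈ 0.02619, so f ≈ 28.2066 / 0.05237 ≈ 538.5825 mm.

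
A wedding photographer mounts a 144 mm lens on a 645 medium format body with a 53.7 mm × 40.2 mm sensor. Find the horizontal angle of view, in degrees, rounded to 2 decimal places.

21.12°

Angle of view α = 2·arctan(w/2f) with w = 53.7 mm and f = 144 mm.
w/2f = 0.18646; arctan(0.18646) ≈ 10.5620°, so α ≈ 21.1240°.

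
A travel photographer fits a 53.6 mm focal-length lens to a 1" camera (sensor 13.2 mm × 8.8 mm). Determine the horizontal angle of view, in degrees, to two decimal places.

Angle of view α = 2·arctan(w/2f) with w = 13.2 mm and f = 53.6 mm.
w/2f = 0.12313; arctan(0.12313) ≈ 7.0197°, so α ≈ 14.0395°.

14.04°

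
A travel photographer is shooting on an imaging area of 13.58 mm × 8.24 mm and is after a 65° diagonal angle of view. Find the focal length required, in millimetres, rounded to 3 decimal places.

12.467 mm

Sensor diagonal = √(13.58² + 8.24²) = √252.3140 ≈ 15.8844 mm.
From α = 2·arctan(d/2f) we get f = d / (2·tan(α/2)).
With d = 15.8844 mm and α/2 = 32.5°, tan(α/2) ≈ 0.63707, so f ≈ 15.8844 / 1.27414 ≈ 12.4668 mm.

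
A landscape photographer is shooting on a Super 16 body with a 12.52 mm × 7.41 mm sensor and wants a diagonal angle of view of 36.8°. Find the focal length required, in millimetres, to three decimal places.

21.867 mm

Sensor diagonal = √(12.52² + 7.41²) = √211.6585 ≈ 14.5485 mm.
From α = 2·arctan(d/2f) we get f = d / (2·tan(α/2)).
With d = 14.5485 mm and α/2 = 18.4°, tan(α/2) ≈ 0.33266, so f ≈ 14.5485 / 0.66531 ≈ 21.8672 mm.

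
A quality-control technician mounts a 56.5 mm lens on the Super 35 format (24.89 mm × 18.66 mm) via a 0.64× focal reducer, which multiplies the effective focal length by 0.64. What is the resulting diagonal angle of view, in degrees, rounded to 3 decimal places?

Effective focal length f = 56.5 × 0.64 = 36.16 mm.
Sensor diagonal = √(24.89² + 18.66²) = √967.7077 ≈ 31.1080 mm.
α = 2·arctan(31.108 / (2 × 36.16)) = 2·arctan(0.43014) ≈ 46.5493°.

46.549°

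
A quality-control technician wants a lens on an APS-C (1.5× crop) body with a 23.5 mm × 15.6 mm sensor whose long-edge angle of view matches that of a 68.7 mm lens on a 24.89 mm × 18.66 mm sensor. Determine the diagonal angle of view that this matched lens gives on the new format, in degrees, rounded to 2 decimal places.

Equal long-edge AOV ⇒ f₂ = f₁ · 23.5/24.89 = 68.7 × 0.94415 ≈ 64.8634 mm.
Sensor diagonal = √(23.5² + 15.6²) = √795.6100 ≈ 28.2066 mm.
Diagonal AOV on the new format = 2·arctan(28.2066 / (2 × 64.8634)) = 2·arctan(0.21743) ≈ 24.5338°.

24.53°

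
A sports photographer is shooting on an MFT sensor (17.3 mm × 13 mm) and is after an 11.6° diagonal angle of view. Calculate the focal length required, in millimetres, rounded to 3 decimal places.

106.521 mm

Sensor diagonal = √(17.3² + 13²) = √468.2900 ≈ 21.6400 mm.
From α = 2·arctan(d/2f) we get f = d / (2·tan(α/2)).
With d = 21.6400 mm and α/2 = 5.8°, tan(α/2) ≈ 0.10158, so f ≈ 21.6400 / 0.20315 ≈ 106.5210 mm.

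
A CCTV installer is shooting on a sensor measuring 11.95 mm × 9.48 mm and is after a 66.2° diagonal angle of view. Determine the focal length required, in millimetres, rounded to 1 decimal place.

Sensor diagonal = √(11.95² + 9.48²) = √232.6729 ≈ 15.2536 mm.
From α = 2·arctan(d/2f) we get f = d / (2·tan(α/2)).
With d = 15.2536 mm and α/2 = 33.1°, tan(α/2) ≈ 0.65189, so f ≈ 15.2536 / 1.30378 ≈ 11.6995 mm.

11.7 mm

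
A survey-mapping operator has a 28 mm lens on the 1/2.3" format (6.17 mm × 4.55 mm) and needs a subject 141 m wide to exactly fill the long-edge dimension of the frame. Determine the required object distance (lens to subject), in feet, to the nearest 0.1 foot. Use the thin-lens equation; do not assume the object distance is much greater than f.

2099.4 ft

W: 141 m = 141000 mm.
Magnification m = w/W = dᵢ/dₒ; combined with 1/f = 1/dₒ + 1/dᵢ this gives dₒ = f·(1 + W/w).
dₒ = 28 mm × (1 + 141000/6.17) = 28 × 22853.5122 ≈ 639898.340 mm = 639898.340/304.8 ft = 2099.4 ft.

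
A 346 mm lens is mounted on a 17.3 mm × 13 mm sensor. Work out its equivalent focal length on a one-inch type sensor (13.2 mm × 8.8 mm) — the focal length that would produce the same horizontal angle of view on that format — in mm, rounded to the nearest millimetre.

264 mm

Equal angle of view means equal width/f ratio, so f₂ = f₁ · (width₂/width₁) = 346 × 13.2/17.3.
f₂ = 346 × 0.76301 ≈ 264.000 mm.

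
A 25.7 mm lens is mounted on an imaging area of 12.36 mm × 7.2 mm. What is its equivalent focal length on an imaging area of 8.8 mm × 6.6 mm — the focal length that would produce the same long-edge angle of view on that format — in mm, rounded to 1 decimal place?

Equal angle of view means equal width/f ratio, so f₂ = f₁ · (width₂/width₁) = 25.7 × 8.8/12.36.
f₂ = 25.7 × 0.71197 ≈ 18.298 mm.

18.3 mm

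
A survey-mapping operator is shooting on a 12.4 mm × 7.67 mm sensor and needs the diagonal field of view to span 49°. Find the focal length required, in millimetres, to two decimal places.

16.00 mm

Sensor diagonal = √(12.4² + 7.67²) = √212.5889 ≈ 14.5804 mm.
From α = 2·arctan(d/2f) we get f = d / (2·tan(α/2)).
With d = 14.5804 mm and α/2 = 24.5°, tan(α/2) ≈ 0.45573, so f ≈ 14.5804 / 0.91145 ≈ 15.9969 mm.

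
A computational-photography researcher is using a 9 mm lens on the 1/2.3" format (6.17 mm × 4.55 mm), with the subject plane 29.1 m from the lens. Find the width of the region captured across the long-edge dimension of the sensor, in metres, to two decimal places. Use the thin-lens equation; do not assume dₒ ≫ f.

dₒ: 29.1 m = 29100 mm.
Similar triangles through the lens centre give W/dₒ = w/dᵢ; with 1/f = 1/dₒ + 1/dᵢ this gives W = w·(dₒ − f)/f.
W = 6.17 mm × (29100 − 9) / 9 = 6.17 × 3232.3333 ≈ 19943.497 mm = 19.9435 m.

19.94 m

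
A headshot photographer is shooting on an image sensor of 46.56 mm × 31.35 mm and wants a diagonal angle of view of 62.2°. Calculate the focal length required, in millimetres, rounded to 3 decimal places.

Sensor diagonal = √(46.56² + 31.35²) = √3150.6561 ≈ 56.1307 mm.
From α = 2·arctan(d/2f) we get f = d / (2·tan(α/2)).
With d = 56.1307 mm and α/2 = 31.1°, tan(α/2) ≈ 0.60324, so f ≈ 56.1307 / 1.20648 ≈ 46.5245 mm.

46.524 mm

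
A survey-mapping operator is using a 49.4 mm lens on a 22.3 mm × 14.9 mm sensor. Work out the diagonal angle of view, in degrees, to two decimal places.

30.37°

Sensor diagonal = √(22.3² + 14.9²) = √719.3000 ≈ 26.8198 mm.
Angle of view α = 2·arctan(d/2f) with d = 26.8198 mm and f = 49.4 mm.
d/2f = 0.27146; arctan(0.27146) ≈ 15.1873°, so α ≈ 30.3745°.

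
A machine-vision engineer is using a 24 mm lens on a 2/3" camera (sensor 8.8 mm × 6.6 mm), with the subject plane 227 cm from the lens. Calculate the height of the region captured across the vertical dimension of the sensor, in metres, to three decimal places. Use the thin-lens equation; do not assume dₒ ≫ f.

0.618 m

dₒ: 227 cm = 2270 mm.
Similar triangles through the lens centre give W/dₒ = h/dᵢ; with 1/f = 1/dₒ + 1/dᵢ this gives W = h·(dₒ − f)/f.
W = 6.6 mm × (2270 − 24) / 24 = 6.6 × 93.5833 ≈ 617.650 mm = 0.61765 m.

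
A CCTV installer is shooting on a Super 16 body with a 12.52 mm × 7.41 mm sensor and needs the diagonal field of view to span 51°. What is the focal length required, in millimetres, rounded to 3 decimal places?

Sensor diagonal = √(12.52² + 7.41²) = √211.6585 ≈ 14.5485 mm.
From α = 2·arctan(d/2f) we get f = d / (2·tan(α/2)).
With d = 14.5485 mm and α/2 = 25.5°, tan(α/2) ≈ 0.47698, so f ≈ 14.5485 / 0.95395 ≈ 15.2508 mm.

15.251 mm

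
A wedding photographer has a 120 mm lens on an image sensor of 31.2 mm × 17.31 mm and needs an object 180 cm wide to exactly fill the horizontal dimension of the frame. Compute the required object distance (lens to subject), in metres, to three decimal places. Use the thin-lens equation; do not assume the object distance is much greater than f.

7.043 m

W: 180 cm = 1800 mm.
Magnification m = w/W = dᵢ/dₒ; combined with 1/f = 1/dₒ + 1/dᵢ this gives dₒ = f·(1 + W/w).
dₒ = 120 mm × (1 + 1800/31.2) = 120 × 58.6923 ≈ 7043.077 mm = 7.04308 m.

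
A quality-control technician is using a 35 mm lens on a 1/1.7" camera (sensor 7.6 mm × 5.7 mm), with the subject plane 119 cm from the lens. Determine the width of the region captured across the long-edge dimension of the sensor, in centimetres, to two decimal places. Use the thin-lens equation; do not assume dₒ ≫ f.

25.08 cm

dₒ: 119 cm = 1190 mm.
Similar triangles through the lens centre give W/dₒ = w/dᵢ; with 1/f = 1/dₒ + 1/dᵢ this gives W = w·(dₒ − f)/f.
W = 7.6 mm × (1190 − 35) / 35 = 7.6 × 33.0000 ≈ 250.800 mm = 25.08 cm.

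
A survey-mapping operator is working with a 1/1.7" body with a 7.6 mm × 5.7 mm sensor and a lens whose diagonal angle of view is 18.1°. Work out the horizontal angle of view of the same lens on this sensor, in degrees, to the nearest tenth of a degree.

Sensor diagonal = √(7.6² + 5.7²) = √90.2500 ≈ 9.5000 mm.
From the diagonal AOV: f = 9.5000 / (2·tan(9.05°)) = 9.5000 / 0.31856 ≈ 29.8219 mm.
Horizontal AOV = 2·arctan(7.6 / (2 × 29.8219)) = 2·arctan(0.12742) ≈ 14.5234°.

14.5°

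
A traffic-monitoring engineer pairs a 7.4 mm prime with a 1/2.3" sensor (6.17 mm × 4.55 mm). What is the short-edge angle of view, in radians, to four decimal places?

Angle of view α = 2·arctan(h/2f) with h = 4.55 mm and f = 7.4 mm.
h/2f = 0.30743; arctan(0.30743) ≈ 0.2983 rad, so α ≈ 0.5965 rad.

0.5965 rad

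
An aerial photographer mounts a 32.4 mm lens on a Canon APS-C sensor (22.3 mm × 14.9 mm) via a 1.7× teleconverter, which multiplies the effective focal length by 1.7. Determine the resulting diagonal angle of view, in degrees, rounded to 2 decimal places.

Effective focal length f = 32.4 × 1.7 = 55.08 mm.
Sensor diagonal = √(22.3² + 14.9²) = √719.3000 ≈ 26.8198 mm.
α = 2·arctan(26.820 / (2 × 55.08)) = 2·arctan(0.24346) ≈ 27.3663°.

27.37°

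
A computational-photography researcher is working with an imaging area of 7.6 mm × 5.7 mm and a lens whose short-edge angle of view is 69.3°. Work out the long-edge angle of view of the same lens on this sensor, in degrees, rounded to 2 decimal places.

85.32°

From the short-edge AOV: f = 5.7 / (2·tan(34.65°)) = 5.7 / 1.38229 ≈ 4.1236 mm.
Long-edge AOV = 2·arctan(7.6 / (2 × 4.1236)) = 2·arctan(0.92152) ≈ 85.3226°.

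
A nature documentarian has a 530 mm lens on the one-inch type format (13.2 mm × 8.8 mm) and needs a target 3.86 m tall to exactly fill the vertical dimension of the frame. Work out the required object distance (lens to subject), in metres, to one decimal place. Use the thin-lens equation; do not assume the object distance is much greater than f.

233.0 m

W: 3.86 m = 3860 mm.
Magnification m = h/W = dᵢ/dₒ; combined with 1/f = 1/dₒ + 1/dᵢ this gives dₒ = f·(1 + W/h).
dₒ = 530 mm × (1 + 3860/8.8) = 530 × 439.6364 ≈ 233007.273 mm = 233.007 m.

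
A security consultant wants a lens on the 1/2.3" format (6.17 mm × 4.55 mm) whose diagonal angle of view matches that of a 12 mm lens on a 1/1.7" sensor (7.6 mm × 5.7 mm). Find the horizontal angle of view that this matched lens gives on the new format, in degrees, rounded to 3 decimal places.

35.341°

Sensor diagonal = √(7.6² + 5.7²) = √90.2500 ≈ 9.5000 mm.
Sensor diagonal = √(6.17² + 4.55²) = √58.7714 ≈ 7.6663 mm.
Equal diagonal AOV ⇒ f₂ = f₁ · 7.6663/9.5000 = 12 × 0.80697 ≈ 9.6837 mm.
Horizontal AOV on the new format = 2·arctan(6.17 / (2 × 9.6837)) = 2·arctan(0.31858) ≈ 35.3414°.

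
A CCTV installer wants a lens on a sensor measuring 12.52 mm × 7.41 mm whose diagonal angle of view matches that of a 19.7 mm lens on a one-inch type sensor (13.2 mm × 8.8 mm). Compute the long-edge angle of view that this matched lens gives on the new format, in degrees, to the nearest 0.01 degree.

38.22°

Sensor diagonal = √(13.2² + 8.8²) = √251.6800 ≈ 15.8644 mm.
Sensor diagonal = √(12.52² + 7.41²) = √211.6585 ≈ 14.5485 mm.
Equal diagonal AOV ⇒ f₂ = f₁ · 14.5485/15.8644 = 19.7 × 0.91705 ≈ 18.0659 mm.
Long-edge AOV on the new format = 2·arctan(12.52 / (2 × 18.0659)) = 2·arctan(0.34651) ≈ 38.2233°.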